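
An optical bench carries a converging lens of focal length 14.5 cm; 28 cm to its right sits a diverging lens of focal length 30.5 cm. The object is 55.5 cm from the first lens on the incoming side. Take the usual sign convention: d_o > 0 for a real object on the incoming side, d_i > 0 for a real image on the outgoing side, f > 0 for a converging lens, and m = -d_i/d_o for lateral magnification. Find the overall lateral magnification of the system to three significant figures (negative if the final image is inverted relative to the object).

First lens: d_i1 = 1/(1/14.5 - 1/55.5) = 19.628 cm.
m_1 = -(19.628)/55.5 = -0.3537.
The intermediate image is 19.628 cm to the right of lens 1, so d_o2 = L - d_i1 = 28 - 19.628 = 8.372 cm.
Second lens: d_i2 = 1/(1/(-30.5) - 1/(8.372)) = -6.569 cm.
m_2 = -(-6.569)/(8.372) = 0.7846.
Overall magnification: m = m_1 m_2 = -0.2775.

-0.277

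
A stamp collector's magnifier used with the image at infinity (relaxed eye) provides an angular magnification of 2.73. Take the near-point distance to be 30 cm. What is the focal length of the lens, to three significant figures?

For the image at infinity, M = D/f.
f = D/M = 30/2.73 = 10.989 cm.

11.0 cm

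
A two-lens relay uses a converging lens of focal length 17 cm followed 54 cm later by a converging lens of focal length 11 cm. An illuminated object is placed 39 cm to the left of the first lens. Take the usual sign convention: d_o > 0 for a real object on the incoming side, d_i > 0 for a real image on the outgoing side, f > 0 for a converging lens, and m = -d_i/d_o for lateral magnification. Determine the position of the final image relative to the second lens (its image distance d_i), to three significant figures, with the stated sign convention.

Lens 1: 1/d_i1 = 1/f_1 - 1/d_o1 = 1/17 - 1/39 = 0.03318 cm^-1, so d_i1 = 30.136 cm.
The intermediate image is 30.136 cm to the right of lens 1, so d_o2 = L - d_i1 = 54 - 30.136 = 23.864 cm.
Lens 2: 1/d_i2 = 1/f_2 - 1/d_o2 = 1/11 - 1/(23.864) = 0.04900 cm^-1, so d_i2 = 20.406 cm.

20.4 cm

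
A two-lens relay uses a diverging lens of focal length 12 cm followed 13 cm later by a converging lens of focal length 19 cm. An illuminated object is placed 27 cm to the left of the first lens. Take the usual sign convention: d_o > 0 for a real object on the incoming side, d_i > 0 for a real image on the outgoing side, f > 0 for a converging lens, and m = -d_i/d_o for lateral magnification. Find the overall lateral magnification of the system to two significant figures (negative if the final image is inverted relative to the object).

First lens: d_i1 = 1/(1/(-12) - 1/27) = -8.308 cm.
m_1 = -(-8.308)/27 = 0.3077.
With d_i1 < 0 the first image is virtual and lies on the object side; the object distance for lens 2 is d_o2 = 13 - (-8.308) = 21.308 cm.
Second lens: d_i2 = 1/(1/19 - 1/(21.308)) = 175.433 cm.
m_2 = -(175.433)/(21.308) = -8.2333.
Overall magnification: m = m_1 m_2 = -2.5333.

-2.5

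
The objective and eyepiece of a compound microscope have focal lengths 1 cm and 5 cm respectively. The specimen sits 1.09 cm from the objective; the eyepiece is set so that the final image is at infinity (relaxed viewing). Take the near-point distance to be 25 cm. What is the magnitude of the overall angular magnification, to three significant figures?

Objective: 1/d_i = 1/f_obj - 1/d_o = 1/1 - 1/1.09 = 0.08257 cm^-1, so d_i = 12.111 cm.
m_obj = -d_i/d_o = -12.111/1.09 = -11.111.
Eyepiece angular magnification (image at infinity): M_eye = D/f_e = 25/5 = 5.000.
Overall M = m_obj x M_eye = (-11.111)(5.000) = -55.56.
|M| = 55.56.

55.6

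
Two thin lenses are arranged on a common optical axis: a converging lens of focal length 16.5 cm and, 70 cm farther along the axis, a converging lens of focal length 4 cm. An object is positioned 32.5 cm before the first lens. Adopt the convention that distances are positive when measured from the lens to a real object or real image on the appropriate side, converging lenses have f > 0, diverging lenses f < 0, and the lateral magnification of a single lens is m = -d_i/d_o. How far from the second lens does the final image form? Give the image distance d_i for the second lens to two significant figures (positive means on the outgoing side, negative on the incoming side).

Lens 1: 1/d_i1 = 1/f_1 - 1/d_o1 = 1/16.5 - 1/32.5 = 0.02984 cm^-1, so d_i1 = 33.516 cm.
Object distance for lens 2: d_o2 = 70 - 33.516 = 36.484 cm.
Lens 2: 1/d_i2 = 1/f_2 - 1/d_o2 = 1/4 - 1/(36.484) = 0.22259 cm^-1, so d_i2 = 4.493 cm.

4.5 cm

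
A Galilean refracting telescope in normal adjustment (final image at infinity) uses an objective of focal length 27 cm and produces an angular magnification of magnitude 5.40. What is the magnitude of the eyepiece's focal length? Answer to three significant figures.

|M| = f_obj/|f_eye|, so |f_eye| = f_obj/|M| = 27/5.4 = 5.000 cm.
(The eyepiece is diverging, so its signed focal length is -5.000 cm.)

5.00 cm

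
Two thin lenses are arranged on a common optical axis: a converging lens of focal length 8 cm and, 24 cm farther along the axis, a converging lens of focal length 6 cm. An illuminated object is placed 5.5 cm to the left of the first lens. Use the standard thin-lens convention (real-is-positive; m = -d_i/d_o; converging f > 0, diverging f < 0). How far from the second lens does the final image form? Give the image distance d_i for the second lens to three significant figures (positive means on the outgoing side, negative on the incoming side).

Lens 1: 1/d_i1 = 1/f_1 - 1/d_o1 = 1/8 - 1/5.5 = -0.05682 cm^-1, so d_i1 = -17.600 cm.
The intermediate image is virtual, 17.600 cm to the left of lens 1, so d_o2 = L - d_i1 = 24 - (-17.600) = 41.600 cm.
Lens 2: 1/d_i2 = 1/f_2 - 1/d_o2 = 1/6 - 1/(41.600) = 0.14263 cm^-1, so d_i2 = 7.011 cm.

7.01 cm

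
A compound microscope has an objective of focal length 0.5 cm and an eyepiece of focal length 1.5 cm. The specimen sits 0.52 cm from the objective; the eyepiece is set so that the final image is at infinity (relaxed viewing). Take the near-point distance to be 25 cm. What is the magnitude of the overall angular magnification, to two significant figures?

420

Objective: 1/d_i = 1/f_obj - 1/d_o = 1/0.5 - 1/0.52 = 0.07692 cm^-1, so d_i = 13.000 cm.
m_obj = -d_i/d_o = -13.000/0.52 = -25.000.
Eyepiece angular magnification (image at infinity): M_eye = D/f_e = 25/1.5 = 16.667.
Overall M = m_obj x M_eye = (-25.000)(16.667) = -416.67.
|M| = 416.67.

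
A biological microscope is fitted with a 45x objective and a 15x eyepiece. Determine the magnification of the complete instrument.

The overall magnification of a compound microscope is the product of the objective and eyepiece magnifications:
M = M_obj x M_eye = 45 x 15 = 675.

675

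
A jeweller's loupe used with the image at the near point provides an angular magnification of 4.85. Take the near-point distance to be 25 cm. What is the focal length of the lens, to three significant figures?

For the image at the near point, M = 1 + D/f.
f = D/(M - 1) = 25/(4.85 - 1) = 6.494 cm.

6.49 cm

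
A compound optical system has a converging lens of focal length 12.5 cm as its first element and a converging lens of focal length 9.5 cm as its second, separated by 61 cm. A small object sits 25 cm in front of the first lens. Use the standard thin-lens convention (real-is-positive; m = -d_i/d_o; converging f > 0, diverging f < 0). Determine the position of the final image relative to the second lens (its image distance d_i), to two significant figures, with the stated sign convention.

13 cm

First lens: d_i1 = 1/(1/12.5 - 1/25) = 25.000 cm.
Object distance for lens 2: d_o2 = 61 - 25.000 = 36.000 cm.
Second lens: d_i2 = 1/(1/9.5 - 1/(36.000)) = 12.906 cm.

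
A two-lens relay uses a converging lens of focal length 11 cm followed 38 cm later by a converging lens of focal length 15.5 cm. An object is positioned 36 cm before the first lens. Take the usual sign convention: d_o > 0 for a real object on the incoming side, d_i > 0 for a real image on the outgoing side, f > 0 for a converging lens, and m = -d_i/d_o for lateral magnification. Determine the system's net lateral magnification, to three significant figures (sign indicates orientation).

Applying the thin-lens equation to the first lens, 1/11 = 1/36 + 1/d_i1, which gives d_i1 = 15.840 cm.
Its lateral magnification is m_1 = -d_i1/d_o1 = -(15.840)/36 = -0.4400.
The intermediate image is 15.840 cm to the right of lens 1, so d_o2 = L - d_i1 = 38 - 15.840 = 22.160 cm.
Applying the thin-lens equation again with f_2 = 15.5 cm and d_o2 = 22.160 cm gives d_i2 = 51.574 cm.
m_2 = -(51.574)/(22.160) = -2.3273.
Overall magnification: m = m_1 m_2 = 1.0240.

1.02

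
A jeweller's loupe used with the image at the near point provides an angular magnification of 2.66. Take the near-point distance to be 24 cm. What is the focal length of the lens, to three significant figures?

14.5 cm

For the image at the near point, M = 1 + D/f.
f = D/(M - 1) = 24/(2.66 - 1) = 14.458 cm.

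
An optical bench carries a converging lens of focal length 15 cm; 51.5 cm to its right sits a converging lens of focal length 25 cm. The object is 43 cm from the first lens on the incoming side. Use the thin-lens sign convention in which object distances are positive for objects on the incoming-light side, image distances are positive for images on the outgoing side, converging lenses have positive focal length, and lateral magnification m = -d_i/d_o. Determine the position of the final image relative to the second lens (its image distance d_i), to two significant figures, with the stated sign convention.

210 cm

Applying the thin-lens equation to the first lens, 1/15 = 1/43 + 1/d_i1, which gives d_i1 = 23.036 cm.
Object distance for lens 2: d_o2 = 51.5 - 23.036 = 28.464 cm.
Applying the thin-lens equation again with f_2 = 25 cm and d_o2 = 28.464 cm gives d_i2 = 205.412 cm.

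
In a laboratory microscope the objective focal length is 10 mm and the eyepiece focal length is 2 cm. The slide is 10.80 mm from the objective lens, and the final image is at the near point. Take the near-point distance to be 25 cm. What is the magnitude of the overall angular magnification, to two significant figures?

Convert to cm: f_obj = 10 mm = 1 cm; d_o = 10.80 mm = 1.08 cm.
Objective: 1/d_i = 1/f_obj - 1/d_o = 1/1 - 1/1.08 = 0.07407 cm^-1, so d_i = 13.500 cm.
m_obj = -d_i/d_o = -13.500/1.08 = -12.500.
Eyepiece angular magnification (image at near point): M_eye = 1 + D/f_e = 1 + 25/2 = 13.500.
Overall M = m_obj x M_eye = (-12.500)(13.500) = -168.75.
|M| = 168.75.

170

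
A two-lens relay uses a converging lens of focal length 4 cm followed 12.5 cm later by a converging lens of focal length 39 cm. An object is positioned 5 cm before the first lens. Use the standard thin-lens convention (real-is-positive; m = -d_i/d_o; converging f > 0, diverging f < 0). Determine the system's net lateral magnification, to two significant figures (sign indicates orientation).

Lens 1: 1/d_i1 = 1/f_1 - 1/d_o1 = 1/4 - 1/5 = 0.05000 cm^-1, so d_i1 = 20.000 cm.
m_1 = -(20.000)/5 = -4.0000.
Since 20.000 cm > 12.5 cm, the first image lies past the second lens and serves as a virtual object: d_o2 = L - d_i1 = -7.500 cm.
Lens 2: 1/d_i2 = 1/f_2 - 1/d_o2 = 1/39 - 1/(-7.500) = 0.15897 cm^-1, so d_i2 = 6.290 cm.
m_2 = -(6.290)/(-7.500) = 0.8387.
Overall magnification: m = m_1 m_2 = -3.3548.

-3.4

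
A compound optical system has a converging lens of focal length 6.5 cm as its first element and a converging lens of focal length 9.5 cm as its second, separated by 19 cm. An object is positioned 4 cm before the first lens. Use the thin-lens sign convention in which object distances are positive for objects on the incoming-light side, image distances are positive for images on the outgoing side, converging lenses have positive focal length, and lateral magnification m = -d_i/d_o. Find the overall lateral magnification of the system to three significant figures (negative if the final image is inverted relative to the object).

Lens 1: 1/d_i1 = 1/f_1 - 1/d_o1 = 1/6.5 - 1/4 = -0.09615 cm^-1, so d_i1 = -10.400 cm.
m_1 = -(-10.400)/4 = 2.6000.
The intermediate image is virtual, 10.400 cm to the left of lens 1, so d_o2 = L - d_i1 = 19 - (-10.400) = 29.400 cm.
Lens 2: 1/d_i2 = 1/f_2 - 1/d_o2 = 1/9.5 - 1/(29.400) = 0.07125 cm^-1, so d_i2 = 14.035 cm.
m_2 = -(14.035)/(29.400) = -0.4774.
Total m = m_1 x m_2 = (2.6000)(-0.4774) = -1.2412.

-1.24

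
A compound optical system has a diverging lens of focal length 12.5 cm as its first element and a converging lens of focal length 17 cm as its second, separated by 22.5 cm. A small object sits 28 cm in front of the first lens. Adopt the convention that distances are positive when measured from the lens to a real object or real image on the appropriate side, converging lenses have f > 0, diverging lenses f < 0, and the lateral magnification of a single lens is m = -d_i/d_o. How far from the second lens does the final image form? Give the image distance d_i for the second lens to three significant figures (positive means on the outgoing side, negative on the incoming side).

37.4 cm

Lens 1: 1/d_i1 = 1/f_1 - 1/d_o1 = 1/(-12.5) - 1/28 = -0.11571 cm^-1, so d_i1 = -8.642 cm.
With d_i1 < 0 the first image is virtual and lies on the object side; the object distance for lens 2 is d_o2 = 22.5 - (-8.642) = 31.142 cm.
Lens 2: 1/d_i2 = 1/f_2 - 1/d_o2 = 1/17 - 1/(31.142) = 0.02671 cm^-1, so d_i2 = 37.436 cm.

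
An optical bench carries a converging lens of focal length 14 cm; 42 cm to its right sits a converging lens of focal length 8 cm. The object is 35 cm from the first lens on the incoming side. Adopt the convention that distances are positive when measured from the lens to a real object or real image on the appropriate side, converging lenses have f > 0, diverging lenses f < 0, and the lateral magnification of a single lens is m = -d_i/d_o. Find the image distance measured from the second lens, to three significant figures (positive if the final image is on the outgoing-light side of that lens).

14.0 cm

Applying the thin-lens equation to the first lens, 1/14 = 1/35 + 1/d_i1, which gives d_i1 = 23.333 cm.
Object distance for lens 2: d_o2 = 42 - 23.333 = 18.667 cm.
Applying the thin-lens equation again with f_2 = 8 cm and d_o2 = 18.667 cm gives d_i2 = 14.000 cm.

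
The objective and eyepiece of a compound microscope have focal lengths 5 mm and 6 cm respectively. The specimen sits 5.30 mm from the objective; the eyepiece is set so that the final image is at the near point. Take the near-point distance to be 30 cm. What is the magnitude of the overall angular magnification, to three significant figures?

100

Convert to cm: f_obj = 5 mm = 0.5 cm; d_o = 5.30 mm = 0.53 cm.
Objective: 1/d_i = 1/f_obj - 1/d_o = 1/0.5 - 1/0.53 = 0.11321 cm^-1, so d_i = 8.833 cm.
m_obj = -d_i/d_o = -8.833/0.53 = -16.667.
Eyepiece angular magnification (image at near point): M_eye = 1 + D/f_e = 1 + 30/6 = 6.000.
Overall M = m_obj x M_eye = (-16.667)(6.000) = -100.00.
|M| = 100.00.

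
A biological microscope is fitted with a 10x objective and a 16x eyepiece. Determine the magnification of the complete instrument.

The overall magnification of a compound microscope is the product of the objective and eyepiece magnifications:
M = M_obj x M_eye = 10 x 16 = 160.

160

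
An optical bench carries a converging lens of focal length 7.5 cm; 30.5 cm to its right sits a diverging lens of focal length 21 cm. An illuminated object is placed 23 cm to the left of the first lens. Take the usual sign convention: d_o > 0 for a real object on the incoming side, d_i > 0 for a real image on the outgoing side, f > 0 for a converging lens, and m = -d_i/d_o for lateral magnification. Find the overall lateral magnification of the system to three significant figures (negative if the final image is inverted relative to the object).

First lens: d_i1 = 1/(1/7.5 - 1/23) = 11.129 cm.
m_1 = -(11.129)/23 = -0.4839.
The intermediate image is 11.129 cm to the right of lens 1, so d_o2 = L - d_i1 = 30.5 - 11.129 = 19.371 cm.
Second lens: d_i2 = 1/(1/(-21) - 1/(19.371)) = -10.076 cm.
m_2 = -(-10.076)/(19.371) = 0.5202.
Overall magnification: m = m_1 m_2 = -0.2517.

-0.252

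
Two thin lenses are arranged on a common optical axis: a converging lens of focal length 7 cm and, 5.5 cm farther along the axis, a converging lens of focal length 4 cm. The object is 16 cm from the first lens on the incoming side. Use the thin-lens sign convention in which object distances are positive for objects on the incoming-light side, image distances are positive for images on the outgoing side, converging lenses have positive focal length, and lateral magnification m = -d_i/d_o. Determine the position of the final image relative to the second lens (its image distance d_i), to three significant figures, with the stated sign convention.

2.54 cm

Applying the thin-lens equation to the first lens, 1/7 = 1/16 + 1/d_i1, which gives d_i1 = 12.444 cm.
This image would form 12.444 cm past lens 1, i.e. 6.944 cm beyond lens 2, so it is a virtual object for lens 2: d_o2 = 5.5 - 12.444 = -6.944 cm.
Applying the thin-lens equation again with f_2 = 4 cm and d_o2 = -6.944 cm gives d_i2 = 2.538 cm.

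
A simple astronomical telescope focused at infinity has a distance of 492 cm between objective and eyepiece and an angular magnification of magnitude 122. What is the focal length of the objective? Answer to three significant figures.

488 cm

In normal adjustment the tube length equals f_obj + f_eye and |M| = f_obj/f_eye.
So f_obj = 122 f_eye and 122 f_eye + f_eye = 492 cm, giving f_eye = 492/123 = 4.000 cm and f_obj = 488.000 cm.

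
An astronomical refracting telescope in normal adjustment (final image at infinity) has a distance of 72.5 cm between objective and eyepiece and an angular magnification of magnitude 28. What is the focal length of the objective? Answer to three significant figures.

In normal adjustment the tube length equals f_obj + f_eye and |M| = f_obj/f_eye.
So f_obj = 28 f_eye and 28 f_eye + f_eye = 72.5 cm, giving f_eye = 72.5/29 = 2.500 cm and f_obj = 70.000 cm.

70.0 cm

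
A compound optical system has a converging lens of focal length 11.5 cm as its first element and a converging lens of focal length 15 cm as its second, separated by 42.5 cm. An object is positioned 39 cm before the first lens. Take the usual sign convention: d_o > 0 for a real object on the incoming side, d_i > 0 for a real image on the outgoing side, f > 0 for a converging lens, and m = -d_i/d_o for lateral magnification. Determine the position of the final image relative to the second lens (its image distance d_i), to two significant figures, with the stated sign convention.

Applying the thin-lens equation to the first lens, 1/11.5 = 1/39 + 1/d_i1, which gives d_i1 = 16.309 cm.
That image sits 26.191 cm in front of the second lens, so d_o2 = 26.191 cm.
Applying the thin-lens equation again with f_2 = 15 cm and d_o2 = 26.191 cm gives d_i2 = 35.106 cm.

35 cm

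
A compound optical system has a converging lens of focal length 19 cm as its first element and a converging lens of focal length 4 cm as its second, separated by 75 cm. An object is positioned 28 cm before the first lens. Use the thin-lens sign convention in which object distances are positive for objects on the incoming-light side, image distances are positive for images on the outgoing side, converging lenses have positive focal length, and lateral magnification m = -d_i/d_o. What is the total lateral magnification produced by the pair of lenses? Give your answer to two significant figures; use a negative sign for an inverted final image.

0.71

First lens: d_i1 = 1/(1/19 - 1/28) = 59.111 cm.
m_1 = -(59.111)/28 = -2.1111.
That image sits 15.889 cm in front of the second lens, so d_o2 = 15.889 cm.
Second lens: d_i2 = 1/(1/4 - 1/(15.889)) = 5.346 cm.
m_2 = -(5.346)/(15.889) = -0.3364.
Total m = m_1 x m_2 = (-2.1111)(-0.3364) = 0.7103.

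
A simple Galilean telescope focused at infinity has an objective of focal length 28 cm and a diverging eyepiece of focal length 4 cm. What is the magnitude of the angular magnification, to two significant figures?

|M| = f_obj/|f_eye| = 28/4 = 7.000.

7.0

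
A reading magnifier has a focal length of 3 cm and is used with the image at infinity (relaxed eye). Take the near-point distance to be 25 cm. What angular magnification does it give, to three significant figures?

M = D/f = 25/3 = 8.333.

8.33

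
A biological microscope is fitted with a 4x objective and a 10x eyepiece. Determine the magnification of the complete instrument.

The overall magnification of a compound microscope is the product of the objective and eyepiece magnifications:
M = M_obj x M_eye = 4 x 10 = 40.

40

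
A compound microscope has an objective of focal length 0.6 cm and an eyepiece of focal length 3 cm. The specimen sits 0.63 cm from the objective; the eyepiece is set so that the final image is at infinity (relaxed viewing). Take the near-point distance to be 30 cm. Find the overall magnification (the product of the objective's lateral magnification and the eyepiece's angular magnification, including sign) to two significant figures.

-200

Objective: 1/d_i = 1/f_obj - 1/d_o = 1/0.6 - 1/0.63 = 0.07937 cm^-1, so d_i = 12.600 cm.
m_obj = -d_i/d_o = -12.600/0.63 = -20.000.
Eyepiece angular magnification (image at infinity): M_eye = D/f_e = 30/3 = 10.000.
Overall M = m_obj x M_eye = (-20.000)(10.000) = -200.00.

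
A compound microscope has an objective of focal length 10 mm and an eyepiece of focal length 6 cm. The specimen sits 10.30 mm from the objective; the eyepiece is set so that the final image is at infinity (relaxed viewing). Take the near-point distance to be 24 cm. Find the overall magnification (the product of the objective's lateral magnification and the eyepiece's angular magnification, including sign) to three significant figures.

-133

Convert to cm: f_obj = 10 mm = 1 cm; d_o = 10.30 mm = 1.03 cm.
Objective: 1/d_i = 1/f_obj - 1/d_o = 1/1 - 1/1.03 = 0.02913 cm^-1, so d_i = 34.333 cm.
m_obj = -d_i/d_o = -34.333/1.03 = -33.333.
Eyepiece angular magnification (image at infinity): M_eye = D/f_e = 24/6 = 4.000.
Overall M = m_obj x M_eye = (-33.333)(4.000) = -133.33.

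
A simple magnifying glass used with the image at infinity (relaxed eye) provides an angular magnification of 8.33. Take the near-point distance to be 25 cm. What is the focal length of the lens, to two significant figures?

3.0 cm

For the image at infinity, M = D/f.
f = D/M = 25/8.33 = 3.001 cm.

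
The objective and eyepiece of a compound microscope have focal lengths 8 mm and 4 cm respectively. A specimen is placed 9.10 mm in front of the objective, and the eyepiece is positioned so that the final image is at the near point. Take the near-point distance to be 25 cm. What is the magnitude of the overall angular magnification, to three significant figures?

Convert to cm: f_obj = 8 mm = 0.8 cm; d_o = 9.10 mm = 0.91 cm.
Objective: 1/d_i = 1/f_obj - 1/d_o = 1/0.8 - 1/0.91 = 0.15110 cm^-1, so d_i = 6.618 cm.
m_obj = -d_i/d_o = -6.618/0.91 = -7.273.
Eyepiece angular magnification (image at near point): M_eye = 1 + D/f_e = 1 + 25/4 = 7.250.
Overall M = m_obj x M_eye = (-7.273)(7.250) = -52.73.
|M| = 52.73.

52.7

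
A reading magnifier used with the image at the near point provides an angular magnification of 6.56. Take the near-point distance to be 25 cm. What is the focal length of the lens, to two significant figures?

For the image at the near point, M = 1 + D/f.
f = D/(M - 1) = 25/(6.56 - 1) = 4.496 cm.

4.5 cm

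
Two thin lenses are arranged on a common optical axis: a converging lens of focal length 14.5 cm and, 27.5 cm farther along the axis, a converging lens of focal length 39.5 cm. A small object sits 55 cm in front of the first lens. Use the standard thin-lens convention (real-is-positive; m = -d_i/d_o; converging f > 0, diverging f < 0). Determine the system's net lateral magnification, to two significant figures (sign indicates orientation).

-0.45

Lens 1: 1/d_i1 = 1/f_1 - 1/d_o1 = 1/14.5 - 1/55 = 0.05078 cm^-1, so d_i1 = 19.691 cm.
m_1 = -(19.691)/55 = -0.3580.
The intermediate image is 19.691 cm to the right of lens 1, so d_o2 = L - d_i1 = 27.5 - 19.691 = 7.809 cm.
Lens 2: 1/d_i2 = 1/f_2 - 1/d_o2 = 1/39.5 - 1/(7.809) = -0.10275 cm^-1, so d_i2 = -9.733 cm.
m_2 = -(-9.733)/(7.809) = 1.2464.
Total m = m_1 x m_2 = (-0.3580)(1.2464) = -0.4462.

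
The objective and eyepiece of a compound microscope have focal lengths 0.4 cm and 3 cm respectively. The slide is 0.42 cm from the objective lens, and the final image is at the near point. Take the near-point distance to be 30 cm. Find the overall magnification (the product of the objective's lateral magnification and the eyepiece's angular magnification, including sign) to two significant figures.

Objective: 1/d_i = 1/f_obj - 1/d_o = 1/0.4 - 1/0.42 = 0.11905 cm^-1, so d_i = 8.400 cm.
m_obj = -d_i/d_o = -8.400/0.42 = -20.000.
Eyepiece angular magnification (image at near point): M_eye = 1 + D/f_e = 1 + 30/3 = 11.000.
Overall M = m_obj x M_eye = (-20.000)(11.000) = -220.00.

-220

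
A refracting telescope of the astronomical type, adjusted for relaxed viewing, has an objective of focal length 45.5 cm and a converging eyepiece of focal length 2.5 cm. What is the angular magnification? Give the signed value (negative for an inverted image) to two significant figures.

M = -f_obj/f_eye = -45.5/(2.5) = -18.200.

-18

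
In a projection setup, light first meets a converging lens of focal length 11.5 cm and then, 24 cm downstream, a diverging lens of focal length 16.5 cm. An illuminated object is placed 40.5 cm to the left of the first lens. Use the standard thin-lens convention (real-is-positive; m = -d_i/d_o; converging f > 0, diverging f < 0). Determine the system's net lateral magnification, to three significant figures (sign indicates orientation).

Lens 1: 1/d_i1 = 1/f_1 - 1/d_o1 = 1/11.5 - 1/40.5 = 0.06227 cm^-1, so d_i1 = 16.060 cm.
m_1 = -(16.060)/40.5 = -0.3966.
That image sits 7.940 cm in front of the second lens, so d_o2 = 7.940 cm.
Lens 2: 1/d_i2 = 1/f_2 - 1/d_o2 = 1/(-16.5) - 1/(7.940) = -0.18656 cm^-1, so d_i2 = -5.360 cm.
m_2 = -(-5.360)/(7.940) = 0.6751.
The system's lateral magnification is m_1 m_2 = (-0.3966)(0.6751) = -0.2677.

-0.268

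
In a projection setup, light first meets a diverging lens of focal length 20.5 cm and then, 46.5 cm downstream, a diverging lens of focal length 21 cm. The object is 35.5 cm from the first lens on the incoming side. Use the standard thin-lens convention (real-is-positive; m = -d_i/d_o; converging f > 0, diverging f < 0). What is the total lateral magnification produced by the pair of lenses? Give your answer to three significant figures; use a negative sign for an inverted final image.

0.0955

Applying the thin-lens equation to the first lens, 1/(-20.5) = 1/35.5 + 1/d_i1, which gives d_i1 = -12.996 cm.
Its lateral magnification is m_1 = -d_i1/d_o1 = -(-12.996)/35.5 = 0.3661.
With d_i1 < 0 the first image is virtual and lies on the object side; the object distance for lens 2 is d_o2 = 46.5 - (-12.996) = 59.496 cm.
Applying the thin-lens equation again with f_2 = -21 cm and d_o2 = 59.496 cm gives d_i2 = -15.521 cm.
m_2 = -(-15.521)/(59.496) = 0.2609.
Overall magnification: m = m_1 m_2 = 0.0955.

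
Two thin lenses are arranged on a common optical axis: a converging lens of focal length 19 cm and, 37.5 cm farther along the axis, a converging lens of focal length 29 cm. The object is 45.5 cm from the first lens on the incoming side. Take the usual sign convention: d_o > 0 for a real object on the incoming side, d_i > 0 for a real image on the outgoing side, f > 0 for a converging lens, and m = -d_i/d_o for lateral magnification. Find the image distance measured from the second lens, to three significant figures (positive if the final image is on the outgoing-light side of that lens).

First lens: d_i1 = 1/(1/19 - 1/45.5) = 32.623 cm.
The intermediate image is 32.623 cm to the right of lens 1, so d_o2 = L - d_i1 = 37.5 - 32.623 = 4.877 cm.
Second lens: d_i2 = 1/(1/29 - 1/(4.877)) = -5.864 cm.

-5.86 cm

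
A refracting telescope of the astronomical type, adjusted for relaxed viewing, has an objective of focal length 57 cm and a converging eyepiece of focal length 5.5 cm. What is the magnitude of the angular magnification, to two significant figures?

10

|M| = f_obj/|f_eye| = 57/5.5 = 10.364.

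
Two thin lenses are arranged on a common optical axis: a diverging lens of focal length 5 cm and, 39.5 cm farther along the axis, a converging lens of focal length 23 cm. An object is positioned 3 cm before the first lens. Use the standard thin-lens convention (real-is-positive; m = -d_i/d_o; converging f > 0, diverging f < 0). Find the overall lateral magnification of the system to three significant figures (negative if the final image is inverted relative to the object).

-0.782

Lens 1: 1/d_i1 = 1/f_1 - 1/d_o1 = 1/(-5) - 1/3 = -0.53333 cm^-1, so d_i1 = -1.875 cm.
m_1 = -(-1.875)/3 = 0.6250.
The intermediate image is virtual, 1.875 cm to the left of lens 1, so d_o2 = L - d_i1 = 39.5 - (-1.875) = 41.375 cm.
Lens 2: 1/d_i2 = 1/f_2 - 1/d_o2 = 1/23 - 1/(41.375) = 0.01931 cm^-1, so d_i2 = 51.789 cm.
m_2 = -(51.789)/(41.375) = -1.2517.
Overall magnification: m = m_1 m_2 = -0.7823.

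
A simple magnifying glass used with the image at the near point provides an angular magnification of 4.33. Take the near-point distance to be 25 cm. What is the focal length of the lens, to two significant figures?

7.5 cm

For the image at the near point, M = 1 + D/f.
f = D/(M - 1) = 25/(4.33 - 1) = 7.508 cm.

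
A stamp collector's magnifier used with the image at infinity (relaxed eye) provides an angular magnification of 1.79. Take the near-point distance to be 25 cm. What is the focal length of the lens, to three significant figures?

14.0 cm

For the image at infinity, M = D/f.
f = D/M = 25/1.79 = 13.966 cm.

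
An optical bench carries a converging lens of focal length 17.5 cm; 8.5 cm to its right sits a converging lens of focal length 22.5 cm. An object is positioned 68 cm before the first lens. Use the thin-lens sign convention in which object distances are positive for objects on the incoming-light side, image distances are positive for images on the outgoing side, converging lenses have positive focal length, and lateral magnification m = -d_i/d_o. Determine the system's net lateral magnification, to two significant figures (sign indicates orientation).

Applying the thin-lens equation to the first lens, 1/17.5 = 1/68 + 1/d_i1, which gives d_i1 = 23.564 cm.
Its lateral magnification is m_1 = -d_i1/d_o1 = -(23.564)/68 = -0.3465.
Since 23.564 cm > 8.5 cm, the first image lies past the second lens and serves as a virtual object: d_o2 = L - d_i1 = -15.064 cm.
Applying the thin-lens equation again with f_2 = 22.5 cm and d_o2 = -15.064 cm gives d_i2 = 9.023 cm.
m_2 = -(9.023)/(-15.064) = 0.5990.
Overall magnification: m = m_1 m_2 = -0.2076.

-0.21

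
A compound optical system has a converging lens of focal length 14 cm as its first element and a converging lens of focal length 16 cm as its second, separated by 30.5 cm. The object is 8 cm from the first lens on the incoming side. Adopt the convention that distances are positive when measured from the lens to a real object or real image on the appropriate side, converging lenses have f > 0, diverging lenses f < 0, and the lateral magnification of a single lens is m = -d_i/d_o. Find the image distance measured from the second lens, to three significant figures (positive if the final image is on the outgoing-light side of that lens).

Applying the thin-lens equation to the first lens, 1/14 = 1/8 + 1/d_i1, which gives d_i1 = -18.667 cm.
With d_i1 < 0 the first image is virtual and lies on the object side; the object distance for lens 2 is d_o2 = 30.5 - (-18.667) = 49.167 cm.
Applying the thin-lens equation again with f_2 = 16 cm and d_o2 = 49.167 cm gives d_i2 = 23.719 cm.

23.7 cm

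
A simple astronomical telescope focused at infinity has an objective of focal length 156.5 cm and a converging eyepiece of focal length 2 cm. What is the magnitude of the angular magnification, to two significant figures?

|M| = f_obj/|f_eye| = 156.5/2 = 78.250.

78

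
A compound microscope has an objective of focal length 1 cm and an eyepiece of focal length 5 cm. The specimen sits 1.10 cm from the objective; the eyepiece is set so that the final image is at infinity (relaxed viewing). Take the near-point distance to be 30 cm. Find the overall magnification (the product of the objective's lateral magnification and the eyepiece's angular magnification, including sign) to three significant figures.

Objective: 1/d_i = 1/f_obj - 1/d_o = 1/1 - 1/1.10 = 0.09091 cm^-1, so d_i = 11.000 cm.
m_obj = -d_i/d_o = -11.000/1.10 = -10.000.
Eyepiece angular magnification (image at infinity): M_eye = D/f_e = 30/5 = 6.000.
Overall M = m_obj x M_eye = (-10.000)(6.000) = -60.00.

-60.0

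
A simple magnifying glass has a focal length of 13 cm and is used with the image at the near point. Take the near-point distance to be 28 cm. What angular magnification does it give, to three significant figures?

3.15

M = 1 + D/f = 1 + 28/13 = 3.154.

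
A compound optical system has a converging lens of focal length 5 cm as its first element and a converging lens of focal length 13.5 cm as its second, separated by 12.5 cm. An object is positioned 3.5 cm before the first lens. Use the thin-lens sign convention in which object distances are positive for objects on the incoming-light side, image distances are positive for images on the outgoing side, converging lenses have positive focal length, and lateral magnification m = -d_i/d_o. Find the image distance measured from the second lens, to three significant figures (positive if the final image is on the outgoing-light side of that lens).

30.6 cm

First lens: d_i1 = 1/(1/5 - 1/3.5) = -11.667 cm.
With d_i1 < 0 the first image is virtual and lies on the object side; the object distance for lens 2 is d_o2 = 12.5 - (-11.667) = 24.167 cm.
Second lens: d_i2 = 1/(1/13.5 - 1/(24.167)) = 30.586 cm.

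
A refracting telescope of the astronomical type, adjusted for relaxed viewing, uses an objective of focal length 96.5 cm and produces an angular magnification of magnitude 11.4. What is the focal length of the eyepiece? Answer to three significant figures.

8.46 cm

|M| = f_obj/f_eye, so f_eye = f_obj/|M| = 96.5/11.4 = 8.465 cm.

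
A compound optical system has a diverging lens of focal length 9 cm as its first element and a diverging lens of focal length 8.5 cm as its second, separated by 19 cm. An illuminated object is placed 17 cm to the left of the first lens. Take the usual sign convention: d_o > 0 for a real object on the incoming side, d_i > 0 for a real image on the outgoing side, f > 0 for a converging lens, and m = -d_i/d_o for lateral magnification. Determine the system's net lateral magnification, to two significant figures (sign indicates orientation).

Lens 1: 1/d_i1 = 1/f_1 - 1/d_o1 = 1/(-9) - 1/17 = -0.16993 cm^-1, so d_i1 = -5.885 cm.
m_1 = -(-5.885)/17 = 0.3462.
The intermediate image is virtual, 5.885 cm to the left of lens 1, so d_o2 = L - d_i1 = 19 - (-5.885) = 24.885 cm.
Lens 2: 1/d_i2 = 1/f_2 - 1/d_o2 = 1/(-8.5) - 1/(24.885) = -0.15783 cm^-1, so d_i2 = -6.336 cm.
m_2 = -(-6.336)/(24.885) = 0.2546.
Overall magnification: m = m_1 m_2 = 0.0881.

0.088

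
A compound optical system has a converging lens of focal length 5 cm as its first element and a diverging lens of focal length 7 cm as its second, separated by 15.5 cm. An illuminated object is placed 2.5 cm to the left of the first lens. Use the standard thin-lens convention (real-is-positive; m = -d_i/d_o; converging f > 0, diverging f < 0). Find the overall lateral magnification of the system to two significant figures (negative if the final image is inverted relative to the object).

0.51

Applying the thin-lens equation to the first lens, 1/5 = 1/2.5 + 1/d_i1, which gives d_i1 = -5.000 cm.
Its lateral magnification is m_1 = -d_i1/d_o1 = -(-5.000)/2.5 = 2.0000.
With d_i1 < 0 the first image is virtual and lies on the object side; the object distance for lens 2 is d_o2 = 15.5 - (-5.000) = 20.500 cm.
Applying the thin-lens equation again with f_2 = -7 cm and d_o2 = 20.500 cm gives d_i2 = -5.218 cm.
m_2 = -(-5.218)/(20.500) = 0.2545.
The system's lateral magnification is m_1 m_2 = (2.0000)(0.2545) = 0.5091.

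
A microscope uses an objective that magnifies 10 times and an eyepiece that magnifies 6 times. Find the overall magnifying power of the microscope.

60

The overall magnification of a compound microscope is the product of the objective and eyepiece magnifications:
M = M_obj x M_eye = 10 x 6 = 60.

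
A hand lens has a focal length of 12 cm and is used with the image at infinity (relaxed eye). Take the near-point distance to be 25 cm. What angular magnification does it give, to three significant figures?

2.08

M = D/f = 25/12 = 2.083.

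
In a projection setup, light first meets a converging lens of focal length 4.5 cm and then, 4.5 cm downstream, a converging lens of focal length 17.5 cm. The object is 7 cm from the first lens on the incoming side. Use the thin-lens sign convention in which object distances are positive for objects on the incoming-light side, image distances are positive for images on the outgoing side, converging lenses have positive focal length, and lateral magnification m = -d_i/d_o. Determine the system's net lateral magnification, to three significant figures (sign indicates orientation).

First lens: d_i1 = 1/(1/4.5 - 1/7) = 12.600 cm.
m_1 = -(12.600)/7 = -1.8000.
Since 12.600 cm > 4.5 cm, the first image lies past the second lens and serves as a virtual object: d_o2 = L - d_i1 = -8.100 cm.
Second lens: d_i2 = 1/(1/17.5 - 1/(-8.100)) = 5.537 cm.
m_2 = -(5.537)/(-8.100) = 0.6836.
The system's lateral magnification is m_1 m_2 = (-1.8000)(0.6836) = -1.2305.

-1.23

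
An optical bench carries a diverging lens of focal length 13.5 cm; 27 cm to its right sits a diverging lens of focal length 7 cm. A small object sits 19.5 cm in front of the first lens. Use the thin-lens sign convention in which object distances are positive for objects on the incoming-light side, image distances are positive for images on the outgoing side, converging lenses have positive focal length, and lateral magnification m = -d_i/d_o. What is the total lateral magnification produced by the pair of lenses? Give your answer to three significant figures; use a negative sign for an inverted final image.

0.0682

Lens 1: 1/d_i1 = 1/f_1 - 1/d_o1 = 1/(-13.5) - 1/19.5 = -0.12536 cm^-1, so d_i1 = -7.977 cm.
m_1 = -(-7.977)/19.5 = 0.4091.
The intermediate image is virtual, 7.977 cm to the left of lens 1, so d_o2 = L - d_i1 = 27 - (-7.977) = 34.977 cm.
Lens 2: 1/d_i2 = 1/f_2 - 1/d_o2 = 1/(-7) - 1/(34.977) = -0.17145 cm^-1, so d_i2 = -5.833 cm.
m_2 = -(-5.833)/(34.977) = 0.1668.
Total m = m_1 x m_2 = (0.4091)(0.1668) = 0.0682.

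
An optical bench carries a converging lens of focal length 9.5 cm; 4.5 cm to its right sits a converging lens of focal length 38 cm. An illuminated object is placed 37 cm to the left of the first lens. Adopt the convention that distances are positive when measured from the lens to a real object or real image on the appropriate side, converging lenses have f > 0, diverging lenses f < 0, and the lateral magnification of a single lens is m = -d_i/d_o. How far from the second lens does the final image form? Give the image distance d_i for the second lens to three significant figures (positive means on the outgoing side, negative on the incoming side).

Applying the thin-lens equation to the first lens, 1/9.5 = 1/37 + 1/d_i1, which gives d_i1 = 12.782 cm.
This image would form 12.782 cm past lens 1, i.e. 8.282 cm beyond lens 2, so it is a virtual object for lens 2: d_o2 = 4.5 - 12.782 = -8.282 cm.
Applying the thin-lens equation again with f_2 = 38 cm and d_o2 = -8.282 cm gives d_i2 = 6.800 cm.

6.80 cm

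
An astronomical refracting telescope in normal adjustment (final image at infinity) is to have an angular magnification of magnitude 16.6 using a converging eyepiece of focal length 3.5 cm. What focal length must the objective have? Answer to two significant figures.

|M| = f_obj/|f_eye|, so f_obj = |M| x |f_eye| = 16.6 x 3.5 = 58.100 cm.

58 cm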